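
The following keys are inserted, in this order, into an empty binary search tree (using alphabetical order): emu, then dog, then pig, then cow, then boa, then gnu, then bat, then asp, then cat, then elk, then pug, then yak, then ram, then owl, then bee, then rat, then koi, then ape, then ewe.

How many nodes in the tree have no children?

emu: root
dog: left child of emu (depth 1)
pig: right child of emu (depth 1)
cow: left child of dog (depth 2)
boa: left child of cow (depth 3)
gnu: left child of pig (depth 2)
bat: left child of boa (depth 4)
asp: left child of bat (depth 5)
cat: right child of boa (depth 4)
elk: right child of dog (depth 2)
pug: right child of pig (depth 2)
yak: right child of pug (depth 3)
ram: left child of yak (depth 4)
owl: right child of gnu (depth 3)
bee: right child of bat (depth 5)
rat: right child of ram (depth 5)
koi: left child of owl (depth 4)
ape: left child of asp (depth 6)
ewe: left child of gnu (depth 3)

Leaves: ape, bee, cat, elk, ewe, koi, rat — 7 in total.

7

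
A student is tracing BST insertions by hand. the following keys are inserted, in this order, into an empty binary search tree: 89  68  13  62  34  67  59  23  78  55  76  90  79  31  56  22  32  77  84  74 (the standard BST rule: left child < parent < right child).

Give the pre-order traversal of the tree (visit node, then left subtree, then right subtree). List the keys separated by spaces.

Insert 89: tree is empty, so 89 becomes the root.
Insert 68: 68 < 89 → go left. Place as left child of 89.
Insert 13: 13 < 89 → go left; 13 < 68 → go left. Place as left child of 68.
Insert 62: 62 < 89 → go left; 62 < 68 → go left; 62 > 13 → go right. Place as right child of 13.
Insert 34: 34 < 89 → go left; 34 < 68 → go left; 34 > 13 → go right; 34 < 62 → go left. Place as left child of 62.
Insert 67: 67 < 89 → go left; 67 < 68 → go left; 67 > 13 → go right; 67 > 62 → go right. Place as right child of 62.
Insert 59: 59 < 89 → go left; 59 < 68 → go left; 59 > 13 → go right; 59 < 62 → go left; 59 > 34 → go right. Place as right child of 34.
Insert 23: 23 < 89 → go left; 23 < 68 → go left; 23 > 13 → go right; 23 < 62 → go left; 23 < 34 → go left. Place as left child of 34.
Insert 78: 78 < 89 → go left; 78 > 68 → go right. Place as right child of 68.
Insert 55: 55 < 89 → go left; 55 < 68 → go left; 55 > 13 → go right; 55 < 62 → go left; 55 > 34 → go right; 55 < 59 → go left. Place as left child of 59.
Insert 76: 76 < 89 → go left; 76 > 68 → go right; 76 < 78 → go left. Place as left child of 78.
Insert 90: 90 > 89 → go right. Place as right child of 89.
Insert 79: 79 < 89 → go left; 79 > 68 → go right; 79 > 78 → go right. Place as right child of 78.
Insert 31: 31 < 89 → go left; 31 < 68 → go left; 31 > 13 → go right; 31 < 62 → go left; 31 < 34 → go left; 31 > 23 → go right. Place as right child of 23.
Insert 56: 56 < 89 → go left; 56 < 68 → go left; 56 > 13 → go right; 56 < 62 → go left; 56 > 34 → go right; 56 < 59 → go left; 56 > 55 → go right. Place as right child of 55.
Insert 22: 22 < 89 → go left; 22 < 68 → go left; 22 > 13 → go right; 22 < 62 → go left; 22 < 34 → go left; 22 < 23 → go left. Place as left child of 23.
Insert 32: 32 < 89 → go left; 32 < 68 → go left; 32 > 13 → go right; 32 < 62 → go left; 32 < 34 → go left; 32 > 23 → go right; 32 > 31 → go right. Place as right child of 31.
Insert 77: 77 < 89 → go left; 77 > 68 → go right; 77 < 78 → go left; 77 > 76 → go right. Place as right child of 76.
Insert 84: 84 < 89 → go left; 84 > 68 → go right; 84 > 78 → go right; 84 > 79 → go right. Place as right child of 79.
Insert 74: 74 < 89 → go left; 74 > 68 → go right; 74 < 78 → go left; 74 < 76 → go left. Place as left child of 76.

89 68 13 62 34 23 22 31 32 59 55 56 67 78 76 74 77 79 84 90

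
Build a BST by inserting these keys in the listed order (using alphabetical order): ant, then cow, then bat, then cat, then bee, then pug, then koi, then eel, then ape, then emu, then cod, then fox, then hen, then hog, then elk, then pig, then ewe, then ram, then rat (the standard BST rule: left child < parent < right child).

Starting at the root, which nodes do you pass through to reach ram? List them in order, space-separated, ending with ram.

ant cow pug ram

Resulting structure (node: left, right):
  ant: L=–, R=cow
  cow: L=bat, R=pug
  bat: L=ape, R=cat
  cat: L=bee, R=cod
  bee: L=–, R=–
  pug: L=koi, R=ram
  koi: L=eel, R=pig
  eel: L=–, R=emu
  ape: L=–, R=–
  emu: L=elk, R=fox
  cod: L=–, R=–
  fox: L=ewe, R=hen
  hen: L=–, R=hog
  hog: L=–, R=–
  elk: L=–, R=–
  pig: L=–, R=–
  ewe: L=–, R=–
  ram: L=–, R=rat
  rat: L=–, R=–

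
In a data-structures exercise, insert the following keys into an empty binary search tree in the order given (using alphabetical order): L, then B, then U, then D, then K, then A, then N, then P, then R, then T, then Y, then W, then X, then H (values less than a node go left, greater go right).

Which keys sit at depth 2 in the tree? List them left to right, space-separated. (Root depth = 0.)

L: root
B: left child of L (depth 1)
U: right child of L (depth 1)
D: right child of B (depth 2)
K: right child of D (depth 3)
A: left child of B (depth 2)
N: left child of U (depth 2)
P: right child of N (depth 3)
R: right child of P (depth 4)
T: right child of R (depth 5)
Y: right child of U (depth 2)
W: left child of Y (depth 3)
X: right child of W (depth 4)
H: left child of K (depth 4)

A D N Y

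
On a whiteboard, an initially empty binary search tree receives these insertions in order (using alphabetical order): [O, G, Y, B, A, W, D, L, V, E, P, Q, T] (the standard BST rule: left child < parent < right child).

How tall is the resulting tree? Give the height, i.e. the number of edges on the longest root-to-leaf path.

6

O: root
G: left child of O (depth 1)
Y: right child of O (depth 1)
B: left child of G (depth 2)
A: left child of B (depth 3)
W: left child of Y (depth 2)
D: right child of B (depth 3)
L: right child of G (depth 2)
V: left child of W (depth 3)
E: right child of D (depth 4)
P: left child of V (depth 4)
Q: right child of P (depth 5)
T: right child of Q (depth 6)

The deepest node is T at depth 6.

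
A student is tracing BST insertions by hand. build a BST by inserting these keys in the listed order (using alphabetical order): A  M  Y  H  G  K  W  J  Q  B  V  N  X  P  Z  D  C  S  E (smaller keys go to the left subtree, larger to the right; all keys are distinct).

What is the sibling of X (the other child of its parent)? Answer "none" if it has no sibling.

Q

Resulting structure (node: left, right):
  A: L=–, R=M
  M: L=H, R=Y
  Y: L=W, R=Z
  H: L=G, R=K
  G: L=B, R=–
  K: L=J, R=–
  W: L=Q, R=X
  J: L=–, R=–
  Q: L=N, R=V
  B: L=–, R=D
  V: L=S, R=–
  N: L=–, R=P
  X: L=–, R=–
  P: L=–, R=–
  Z: L=–, R=–
  D: L=C, R=E
  C: L=–, R=–
  S: L=–, R=–
  E: L=–, R=–

X's parent is W; the other child of W is Q.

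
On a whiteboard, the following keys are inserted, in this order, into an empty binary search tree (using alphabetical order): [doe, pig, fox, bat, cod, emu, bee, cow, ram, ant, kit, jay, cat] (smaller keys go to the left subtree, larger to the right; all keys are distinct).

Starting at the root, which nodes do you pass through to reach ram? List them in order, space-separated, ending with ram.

Insert doe: tree is empty, so doe becomes the root.
Insert pig: pig > doe → go right. Place as right child of doe.
Insert fox: fox > doe → go right; fox < pig → go left. Place as left child of pig.
Insert bat: bat < doe → go left. Place as left child of doe.
Insert cod: cod < doe → go left; cod > bat → go right. Place as right child of bat.
Insert emu: emu > doe → go right; emu < pig → go left; emu < fox → go left. Place as left child of fox.
Insert bee: bee < doe → go left; bee > bat → go right; bee < cod → go left. Place as left child of cod.
Insert cow: cow < doe → go left; cow > bat → go right; cow > cod → go right. Place as right child of cod.
Insert ram: ram > doe → go right; ram > pig → go right. Place as right child of pig.
Insert ant: ant < doe → go left; ant < bat → go left. Place as left child of bat.
Insert kit: kit > doe → go right; kit < pig → go left; kit > fox → go right. Place as right child of fox.
Insert jay: jay > doe → go right; jay < pig → go left; jay > fox → go right; jay < kit → go left. Place as left child of kit.
Insert cat: cat < doe → go left; cat > bat → go right; cat < cod → go left; cat > bee → go right. Place as right child of bee.

doe pig ram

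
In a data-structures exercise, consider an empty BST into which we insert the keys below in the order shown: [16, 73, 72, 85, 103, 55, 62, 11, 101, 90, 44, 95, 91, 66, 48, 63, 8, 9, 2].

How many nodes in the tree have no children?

Resulting structure (node: left, right):
  16: L=11, R=73
  73: L=72, R=85
  72: L=55, R=–
  85: L=–, R=103
  103: L=101, R=–
  55: L=44, R=62
  62: L=–, R=66
  11: L=8, R=–
  101: L=90, R=–
  90: L=–, R=95
  44: L=–, R=48
  95: L=91, R=–
  91: L=–, R=–
  66: L=63, R=–
  48: L=–, R=–
  63: L=–, R=–
  8: L=2, R=9
  9: L=–, R=–
  2: L=–, R=–

Leaves: 2, 9, 48, 63, 91 — 5 in total.

5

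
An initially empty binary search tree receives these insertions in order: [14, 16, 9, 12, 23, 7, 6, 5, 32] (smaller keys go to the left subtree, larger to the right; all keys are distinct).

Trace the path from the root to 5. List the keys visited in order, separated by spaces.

14 9 7 6 5

14: root
16: right child of 14 (depth 1)
9: left child of 14 (depth 1)
12: right child of 9 (depth 2)
23: right child of 16 (depth 2)
7: left child of 9 (depth 2)
6: left child of 7 (depth 3)
5: left child of 6 (depth 4)
32: right child of 23 (depth 3)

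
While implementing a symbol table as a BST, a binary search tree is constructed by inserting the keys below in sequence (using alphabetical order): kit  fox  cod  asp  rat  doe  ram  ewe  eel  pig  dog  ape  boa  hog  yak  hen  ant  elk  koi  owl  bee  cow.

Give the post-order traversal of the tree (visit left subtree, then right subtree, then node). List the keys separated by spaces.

ant ape bee boa asp cow dog elk eel ewe doe cod hen hog fox owl koi pig ram yak rat kit

kit: root
fox: left child of kit (depth 1)
cod: left child of fox (depth 2)
asp: left child of cod (depth 3)
rat: right child of kit (depth 1)
doe: right child of cod (depth 3)
ram: left child of rat (depth 2)
ewe: right child of doe (depth 4)
eel: left child of ewe (depth 5)
pig: left child of ram (depth 3)
dog: left child of eel (depth 6)
ape: left child of asp (depth 4)
boa: right child of asp (depth 4)
hog: right child of fox (depth 2)
yak: right child of rat (depth 2)
hen: left child of hog (depth 3)
ant: left child of ape (depth 5)
elk: right child of eel (depth 6)
koi: left child of pig (depth 4)
owl: right child of koi (depth 5)
bee: left child of boa (depth 5)
cow: left child of doe (depth 4)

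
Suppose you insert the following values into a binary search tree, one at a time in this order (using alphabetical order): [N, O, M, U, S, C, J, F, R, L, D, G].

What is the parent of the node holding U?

O

Insert N: tree is empty, so N becomes the root.
Insert O: O > N → go right. Place as right child of N.
Insert M: M < N → go left. Place as left child of N.
Insert U: U > N → go right; U > O → go right. Place as right child of O.
Insert S: S > N → go right; S > O → go right; S < U → go left. Place as left child of U.
Insert C: C < N → go left; C < M → go left. Place as left child of M.
Insert J: J < N → go left; J < M → go left; J > C → go right. Place as right child of C.
Insert F: F < N → go left; F < M → go left; F > C → go right; F < J → go left. Place as left child of J.
Insert R: R > N → go right; R > O → go right; R < U → go left; R < S → go left. Place as left child of S.
Insert L: L < N → go left; L < M → go left; L > C → go right; L > J → go right. Place as right child of J.
Insert D: D < N → go left; D < M → go left; D > C → go right; D < J → go left; D < F → go left. Place as left child of F.
Insert G: G < N → go left; G < M → go left; G > C → go right; G < J → go left; G > F → go right. Place as right child of F.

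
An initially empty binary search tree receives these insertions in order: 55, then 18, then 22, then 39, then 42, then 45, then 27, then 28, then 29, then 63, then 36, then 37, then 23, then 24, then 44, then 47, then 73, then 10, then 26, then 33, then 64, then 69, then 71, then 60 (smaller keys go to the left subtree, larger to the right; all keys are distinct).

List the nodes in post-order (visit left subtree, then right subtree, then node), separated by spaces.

10 26 24 23 33 37 36 29 28 27 44 47 45 42 39 22 18 60 71 69 64 73 63 55

Insert 55: tree is empty, so 55 becomes the root.
Insert 18: 18 < 55 → go left. Place as left child of 55.
Insert 22: 22 < 55 → go left; 22 > 18 → go right. Place as right child of 18.
Insert 39: 39 < 55 → go left; 39 > 18 → go right; 39 > 22 → go right. Place as right child of 22.
Insert 42: 42 < 55 → go left; 42 > 18 → go right; 42 > 22 → go right; 42 > 39 → go right. Place as right child of 39.
Insert 45: 45 < 55 → go left; 45 > 18 → go right; 45 > 22 → go right; 45 > 39 → go right; 45 > 42 → go right. Place as right child of 42.
Insert 27: 27 < 55 → go left; 27 > 18 → go right; 27 > 22 → go right; 27 < 39 → go left. Place as left child of 39.
Insert 28: 28 < 55 → go left; 28 > 18 → go right; 28 > 22 → go right; 28 < 39 → go left; 28 > 27 → go right. Place as right child of 27.
Insert 29: 29 < 55 → go left; 29 > 18 → go right; 29 > 22 → go right; 29 < 39 → go left; 29 > 27 → go right; 29 > 28 → go right. Place as right child of 28.
Insert 63: 63 > 55 → go right. Place as right child of 55.
Insert 36: 36 < 55 → go left; 36 > 18 → go right; 36 > 22 → go right; 36 < 39 → go left; 36 > 27 → go right; 36 > 28 → go right; 36 > 29 → go right. Place as right child of 29.
Insert 37: 37 < 55 → go left; 37 > 18 → go right; 37 > 22 → go right; 37 < 39 → go left; 37 > 27 → go right; 37 > 28 → go right; 37 > 29 → go right; 37 > 36 → go right. Place as right child of 36.
Insert 23: 23 < 55 → go left; 23 > 18 → go right; 23 > 22 → go right; 23 < 39 → go left; 23 < 27 → go left. Place as left child of 27.
Insert 24: 24 < 55 → go left; 24 > 18 → go right; 24 > 22 → go right; 24 < 39 → go left; 24 < 27 → go left; 24 > 23 → go right. Place as right child of 23.
Insert 44: 44 < 55 → go left; 44 > 18 → go right; 44 > 22 → go right; 44 > 39 → go right; 44 > 42 → go right; 44 < 45 → go left. Place as left child of 45.
Insert 47: 47 < 55 → go left; 47 > 18 → go right; 47 > 22 → go right; 47 > 39 → go right; 47 > 42 → go right; 47 > 45 → go right. Place as right child of 45.
Insert 73: 73 > 55 → go right; 73 > 63 → go right. Place as right child of 63.
Insert 10: 10 < 55 → go left; 10 < 18 → go left. Place as left child of 18.
Insert 26: 26 < 55 → go left; 26 > 18 → go right; 26 > 22 → go right; 26 < 39 → go left; 26 < 27 → go left; 26 > 23 → go right; 26 > 24 → go right. Place as right child of 24.
Insert 33: 33 < 55 → go left; 33 > 18 → go right; 33 > 22 → go right; 33 < 39 → go left; 33 > 27 → go right; 33 > 28 → go right; 33 > 29 → go right; 33 < 36 → go left. Place as left child of 36.
Insert 64: 64 > 55 → go right; 64 > 63 → go right; 64 < 73 → go left. Place as left child of 73.
Insert 69: 69 > 55 → go right; 69 > 63 → go right; 69 < 73 → go left; 69 > 64 → go right. Place as right child of 64.
Insert 71: 71 > 55 → go right; 71 > 63 → go right; 71 < 73 → go left; 71 > 64 → go right; 71 > 69 → go right. Place as right child of 69.
Insert 60: 60 > 55 → go right; 60 < 63 → go left. Place as left child of 63.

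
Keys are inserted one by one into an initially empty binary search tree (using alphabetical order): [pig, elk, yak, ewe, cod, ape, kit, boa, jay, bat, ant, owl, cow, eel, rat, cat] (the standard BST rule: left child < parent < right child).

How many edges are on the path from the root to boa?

4

Resulting structure (node: left, right):
  pig: L=elk, R=yak
  elk: L=cod, R=ewe
  yak: L=rat, R=–
  ewe: L=–, R=kit
  cod: L=ape, R=cow
  ape: L=ant, R=boa
  kit: L=jay, R=owl
  boa: L=bat, R=cat
  jay: L=–, R=–
  bat: L=–, R=–
  ant: L=–, R=–
  owl: L=–, R=–
  cow: L=–, R=eel
  eel: L=–, R=–
  rat: L=–, R=–
  cat: L=–, R=–

Path to boa: pig → elk → cod → ape → boa, which is 4 edges.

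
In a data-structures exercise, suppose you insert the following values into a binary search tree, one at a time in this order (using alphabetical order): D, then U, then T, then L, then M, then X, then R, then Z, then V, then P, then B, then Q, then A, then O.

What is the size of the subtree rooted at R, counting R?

4

Resulting structure (node: left, right):
  D: L=B, R=U
  U: L=T, R=X
  T: L=L, R=–
  L: L=–, R=M
  M: L=–, R=R
  X: L=V, R=Z
  R: L=P, R=–
  Z: L=–, R=–
  V: L=–, R=–
  P: L=O, R=Q
  B: L=A, R=–
  Q: L=–, R=–
  A: L=–, R=–
  O: L=–, R=–

Subtree rooted at R contains: R, P, O, Q — 4 nodes.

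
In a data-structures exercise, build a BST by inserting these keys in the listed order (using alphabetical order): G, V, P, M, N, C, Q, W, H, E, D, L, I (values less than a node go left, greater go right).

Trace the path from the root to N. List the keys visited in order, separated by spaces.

Insert G: tree is empty, so G becomes the root.
Insert V: V > G → go right. Place as right child of G.
Insert P: P > G → go right; P < V → go left. Place as left child of V.
Insert M: M > G → go right; M < V → go left; M < P → go left. Place as left child of P.
Insert N: N > G → go right; N < V → go left; N < P → go left; N > M → go right. Place as right child of M.
Insert C: C < G → go left. Place as left child of G.
Insert Q: Q > G → go right; Q < V → go left; Q > P → go right. Place as right child of P.
Insert W: W > G → go right; W > V → go right. Place as right child of V.
Insert H: H > G → go right; H < V → go left; H < P → go left; H < M → go left. Place as left child of M.
Insert E: E < G → go left; E > C → go right. Place as right child of C.
Insert D: D < G → go left; D > C → go right; D < E → go left. Place as left child of E.
Insert L: L > G → go right; L < V → go left; L < P → go left; L < M → go left; L > H → go right. Place as right child of H.
Insert I: I > G → go right; I < V → go left; I < P → go left; I < M → go left; I > H → go right; I < L → go left. Place as left child of L.

G V P M N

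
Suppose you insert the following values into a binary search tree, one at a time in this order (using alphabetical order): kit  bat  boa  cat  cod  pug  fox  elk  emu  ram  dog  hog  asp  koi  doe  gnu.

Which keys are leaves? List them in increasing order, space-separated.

asp doe emu gnu koi ram

Resulting structure (node: left, right):
  kit: L=bat, R=pug
  bat: L=asp, R=boa
  boa: L=–, R=cat
  cat: L=–, R=cod
  cod: L=–, R=fox
  pug: L=koi, R=ram
  fox: L=elk, R=hog
  elk: L=dog, R=emu
  emu: L=–, R=–
  ram: L=–, R=–
  dog: L=doe, R=–
  hog: L=gnu, R=–
  asp: L=–, R=–
  koi: L=–, R=–
  doe: L=–, R=–
  gnu: L=–, R=–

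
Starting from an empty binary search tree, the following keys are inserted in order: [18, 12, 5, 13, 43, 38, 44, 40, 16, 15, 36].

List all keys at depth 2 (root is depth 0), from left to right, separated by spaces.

18: root
12: left child of 18 (depth 1)
5: left child of 12 (depth 2)
13: right child of 12 (depth 2)
43: right child of 18 (depth 1)
38: left child of 43 (depth 2)
44: right child of 43 (depth 2)
40: right child of 38 (depth 3)
16: right child of 13 (depth 3)
15: left child of 16 (depth 4)
36: left child of 38 (depth 3)

5 13 38 44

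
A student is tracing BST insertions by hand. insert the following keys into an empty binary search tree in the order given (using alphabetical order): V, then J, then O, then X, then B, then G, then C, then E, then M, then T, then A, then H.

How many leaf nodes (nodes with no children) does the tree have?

6

Resulting structure (node: left, right):
  V: L=J, R=X
  J: L=B, R=O
  O: L=M, R=T
  X: L=–, R=–
  B: L=A, R=G
  G: L=C, R=H
  C: L=–, R=E
  E: L=–, R=–
  M: L=–, R=–
  T: L=–, R=–
  A: L=–, R=–
  H: L=–, R=–

Leaves: A, E, H, M, T, X — 6 in total.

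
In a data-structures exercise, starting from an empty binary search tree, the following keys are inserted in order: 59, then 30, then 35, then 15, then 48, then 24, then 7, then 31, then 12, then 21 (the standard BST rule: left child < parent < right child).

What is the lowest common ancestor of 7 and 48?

Insert 59: tree is empty, so 59 becomes the root.
Insert 30: 30 < 59 → go left. Place as left child of 59.
Insert 35: 35 < 59 → go left; 35 > 30 → go right. Place as right child of 30.
Insert 15: 15 < 59 → go left; 15 < 30 → go left. Place as left child of 30.
Insert 48: 48 < 59 → go left; 48 > 30 → go right; 48 > 35 → go right. Place as right child of 35.
Insert 24: 24 < 59 → go left; 24 < 30 → go left; 24 > 15 → go right. Place as right child of 15.
Insert 7: 7 < 59 → go left; 7 < 30 → go left; 7 < 15 → go left. Place as left child of 15.
Insert 31: 31 < 59 → go left; 31 > 30 → go right; 31 < 35 → go left. Place as left child of 35.
Insert 12: 12 < 59 → go left; 12 < 30 → go left; 12 < 15 → go left; 12 > 7 → go right. Place as right child of 7.
Insert 21: 21 < 59 → go left; 21 < 30 → go left; 21 > 15 → go right; 21 < 24 → go left. Place as left child of 24.

Path to 7: 59 → 30 → 15 → 7
Path to 48: 59 → 30 → 35 → 48
The paths share a prefix ending at 30, then split left and right.

30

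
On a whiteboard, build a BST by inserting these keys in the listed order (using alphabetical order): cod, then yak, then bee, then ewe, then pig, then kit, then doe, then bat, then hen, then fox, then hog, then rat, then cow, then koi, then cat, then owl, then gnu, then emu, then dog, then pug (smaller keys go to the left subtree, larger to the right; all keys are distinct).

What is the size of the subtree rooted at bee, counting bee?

Resulting structure (node: left, right):
  cod: L=bee, R=yak
  yak: L=ewe, R=–
  bee: L=bat, R=cat
  ewe: L=doe, R=pig
  pig: L=kit, R=rat
  kit: L=hen, R=koi
  doe: L=cow, R=emu
  bat: L=–, R=–
  hen: L=fox, R=hog
  fox: L=–, R=gnu
  hog: L=–, R=–
  rat: L=pug, R=–
  cow: L=–, R=–
  koi: L=–, R=owl
  cat: L=–, R=–
  owl: L=–, R=–
  gnu: L=–, R=–
  emu: L=dog, R=–
  dog: L=–, R=–
  pug: L=–, R=–

Subtree rooted at bee contains: bee, bat, cat — 3 nodes.

3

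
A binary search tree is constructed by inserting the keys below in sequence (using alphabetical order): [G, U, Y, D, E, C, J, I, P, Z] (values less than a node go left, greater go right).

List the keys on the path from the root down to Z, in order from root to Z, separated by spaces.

G U Y Z

Insert G: tree is empty, so G becomes the root.
Insert U: U > G → go right. Place as right child of G.
Insert Y: Y > G → go right; Y > U → go right. Place as right child of U.
Insert D: D < G → go left. Place as left child of G.
Insert E: E < G → go left; E > D → go right. Place as right child of D.
Insert C: C < G → go left; C < D → go left. Place as left child of D.
Insert J: J > G → go right; J < U → go left. Place as left child of U.
Insert I: I > G → go right; I < U → go left; I < J → go left. Place as left child of J.
Insert P: P > G → go right; P < U → go left; P > J → go right. Place as right child of J.
Insert Z: Z > G → go right; Z > U → go right; Z > Y → go right. Place as right child of Y.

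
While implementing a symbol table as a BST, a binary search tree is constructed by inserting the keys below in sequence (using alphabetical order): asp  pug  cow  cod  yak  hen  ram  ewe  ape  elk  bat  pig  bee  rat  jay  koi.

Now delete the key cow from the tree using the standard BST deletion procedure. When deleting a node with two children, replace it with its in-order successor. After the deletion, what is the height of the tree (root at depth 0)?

Insert asp: tree is empty, so asp becomes the root.
Insert pug: pug > asp → go right. Place as right child of asp.
Insert cow: cow > asp → go right; cow < pug → go left. Place as left child of pug.
Insert cod: cod > asp → go right; cod < pug → go left; cod < cow → go left. Place as left child of cow.
Insert yak: yak > asp → go right; yak > pug → go right. Place as right child of pug.
Insert hen: hen > asp → go right; hen < pug → go left; hen > cow → go right. Place as right child of cow.
Insert ram: ram > asp → go right; ram > pug → go right; ram < yak → go left. Place as left child of yak.
Insert ewe: ewe > asp → go right; ewe < pug → go left; ewe > cow → go right; ewe < hen → go left. Place as left child of hen.
Insert ape: ape < asp → go left. Place as left child of asp.
Insert elk: elk > asp → go right; elk < pug → go left; elk > cow → go right; elk < hen → go left; elk < ewe → go left. Place as left child of ewe.
Insert bat: bat > asp → go right; bat < pug → go left; bat < cow → go left; bat < cod → go left. Place as left child of cod.
Insert pig: pig > asp → go right; pig < pug → go left; pig > cow → go right; pig > hen → go right. Place as right child of hen.
Insert bee: bee > asp → go right; bee < pug → go left; bee < cow → go left; bee < cod → go left; bee > bat → go right. Place as right child of bat.
Insert rat: rat > asp → go right; rat > pug → go right; rat < yak → go left; rat > ram → go right. Place as right child of ram.
Insert jay: jay > asp → go right; jay < pug → go left; jay > cow → go right; jay > hen → go right; jay < pig → go left. Place as left child of pig.
Insert koi: koi > asp → go right; koi < pug → go left; koi > cow → go right; koi > hen → go right; koi < pig → go left; koi > jay → go right. Place as right child of jay.

Delete cow (two children — replace with in-order successor).
After deletion, deepest node is koi at depth 6.

6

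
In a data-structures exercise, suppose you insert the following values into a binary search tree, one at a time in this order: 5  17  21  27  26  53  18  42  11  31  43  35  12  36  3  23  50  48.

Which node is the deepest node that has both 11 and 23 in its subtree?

Resulting structure (node: left, right):
  5: L=3, R=17
  17: L=11, R=21
  21: L=18, R=27
  27: L=26, R=53
  26: L=23, R=–
  53: L=42, R=–
  18: L=–, R=–
  42: L=31, R=43
  11: L=–, R=12
  31: L=–, R=35
  43: L=–, R=50
  35: L=–, R=36
  12: L=–, R=–
  36: L=–, R=–
  3: L=–, R=–
  23: L=–, R=–
  50: L=48, R=–
  48: L=–, R=–

Path to 11: 5 → 17 → 11
Path to 23: 5 → 17 → 21 → 27 → 26 → 23
The paths share a prefix ending at 17, then split left and right.

17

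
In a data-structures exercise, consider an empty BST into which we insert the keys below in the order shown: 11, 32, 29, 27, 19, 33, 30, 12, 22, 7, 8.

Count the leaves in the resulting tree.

11: root
32: right child of 11 (depth 1)
29: left child of 32 (depth 2)
27: left child of 29 (depth 3)
19: left child of 27 (depth 4)
33: right child of 32 (depth 2)
30: right child of 29 (depth 3)
12: left child of 19 (depth 5)
22: right child of 19 (depth 5)
7: left child of 11 (depth 1)
8: right child of 7 (depth 2)

Leaves: 8, 12, 22, 30, 33 — 5 in total.

5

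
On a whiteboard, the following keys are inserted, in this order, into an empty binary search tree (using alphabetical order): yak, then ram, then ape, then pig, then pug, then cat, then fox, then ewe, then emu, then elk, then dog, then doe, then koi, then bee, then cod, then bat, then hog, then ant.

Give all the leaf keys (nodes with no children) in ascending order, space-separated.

ant bat cod hog pug

yak: root
ram: left child of yak (depth 1)
ape: left child of ram (depth 2)
pig: right child of ape (depth 3)
pug: right child of pig (depth 4)
cat: left child of pig (depth 4)
fox: right child of cat (depth 5)
ewe: left child of fox (depth 6)
emu: left child of ewe (depth 7)
elk: left child of emu (depth 8)
dog: left child of elk (depth 9)
doe: left child of dog (depth 10)
koi: right child of fox (depth 6)
bee: left child of cat (depth 5)
cod: left child of doe (depth 11)
bat: left child of bee (depth 6)
hog: left child of koi (depth 7)
ant: left child of ape (depth 3)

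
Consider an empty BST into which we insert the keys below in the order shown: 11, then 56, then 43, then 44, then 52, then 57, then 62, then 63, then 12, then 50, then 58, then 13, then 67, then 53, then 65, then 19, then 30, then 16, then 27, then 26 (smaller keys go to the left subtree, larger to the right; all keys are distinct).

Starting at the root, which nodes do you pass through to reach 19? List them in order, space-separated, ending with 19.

11: root
56: right child of 11 (depth 1)
43: left child of 56 (depth 2)
44: right child of 43 (depth 3)
52: right child of 44 (depth 4)
57: right child of 56 (depth 2)
62: right child of 57 (depth 3)
63: right child of 62 (depth 4)
12: left child of 43 (depth 3)
50: left child of 52 (depth 5)
58: left child of 62 (depth 4)
13: right child of 12 (depth 4)
67: right child of 63 (depth 5)
53: right child of 52 (depth 5)
65: left child of 67 (depth 6)
19: right child of 13 (depth 5)
30: right child of 19 (depth 6)
16: left child of 19 (depth 6)
27: left child of 30 (depth 7)
26: left child of 27 (depth 8)

11 56 43 12 13 19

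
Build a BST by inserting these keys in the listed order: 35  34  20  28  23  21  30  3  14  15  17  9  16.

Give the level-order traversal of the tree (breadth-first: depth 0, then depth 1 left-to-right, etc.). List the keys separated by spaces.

35: root
34: left child of 35 (depth 1)
20: left child of 34 (depth 2)
28: right child of 20 (depth 3)
23: left child of 28 (depth 4)
21: left child of 23 (depth 5)
30: right child of 28 (depth 4)
3: left child of 20 (depth 3)
14: right child of 3 (depth 4)
15: right child of 14 (depth 5)
17: right child of 15 (depth 6)
9: left child of 14 (depth 5)
16: left child of 17 (depth 7)

35 34 20 3 28 14 23 30 9 15 21 17 16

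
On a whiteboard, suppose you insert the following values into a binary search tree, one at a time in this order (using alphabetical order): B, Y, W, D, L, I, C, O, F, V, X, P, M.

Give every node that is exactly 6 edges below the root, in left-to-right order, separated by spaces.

Resulting structure (node: left, right):
  B: L=–, R=Y
  Y: L=W, R=–
  W: L=D, R=X
  D: L=C, R=L
  L: L=I, R=O
  I: L=F, R=–
  C: L=–, R=–
  O: L=M, R=V
  F: L=–, R=–
  V: L=P, R=–
  X: L=–, R=–
  P: L=–, R=–
  M: L=–, R=–

F M V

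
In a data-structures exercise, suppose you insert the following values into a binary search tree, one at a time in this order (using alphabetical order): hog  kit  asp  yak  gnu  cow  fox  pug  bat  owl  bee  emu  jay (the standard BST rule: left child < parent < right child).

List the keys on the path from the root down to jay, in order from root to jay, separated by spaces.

Insert hog: tree is empty, so hog becomes the root.
Insert kit: kit > hog → go right. Place as right child of hog.
Insert asp: asp < hog → go left. Place as left child of hog.
Insert yak: yak > hog → go right; yak > kit → go right. Place as right child of kit.
Insert gnu: gnu < hog → go left; gnu > asp → go right. Place as right child of asp.
Insert cow: cow < hog → go left; cow > asp → go right; cow < gnu → go left. Place as left child of gnu.
Insert fox: fox < hog → go left; fox > asp → go right; fox < gnu → go left; fox > cow → go right. Place as right child of cow.
Insert pug: pug > hog → go right; pug > kit → go right; pug < yak → go left. Place as left child of yak.
Insert bat: bat < hog → go left; bat > asp → go right; bat < gnu → go left; bat < cow → go left. Place as left child of cow.
Insert owl: owl > hog → go right; owl > kit → go right; owl < yak → go left; owl < pug → go left. Place as left child of pug.
Insert bee: bee < hog → go left; bee > asp → go right; bee < gnu → go left; bee < cow → go left; bee > bat → go right. Place as right child of bat.
Insert emu: emu < hog → go left; emu > asp → go right; emu < gnu → go left; emu > cow → go right; emu < fox → go left. Place as left child of fox.
Insert jay: jay > hog → go right; jay < kit → go left. Place as left child of kit.

hog kit jay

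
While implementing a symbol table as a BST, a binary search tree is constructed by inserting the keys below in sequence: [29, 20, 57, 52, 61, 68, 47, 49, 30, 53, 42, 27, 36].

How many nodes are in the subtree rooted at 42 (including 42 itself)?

29: root
20: left child of 29 (depth 1)
57: right child of 29 (depth 1)
52: left child of 57 (depth 2)
61: right child of 57 (depth 2)
68: right child of 61 (depth 3)
47: left child of 52 (depth 3)
49: right child of 47 (depth 4)
30: left child of 47 (depth 4)
53: right child of 52 (depth 3)
42: right child of 30 (depth 5)
27: right child of 20 (depth 2)
36: left child of 42 (depth 6)

Subtree rooted at 42 contains: 42, 36 — 2 nodes.

2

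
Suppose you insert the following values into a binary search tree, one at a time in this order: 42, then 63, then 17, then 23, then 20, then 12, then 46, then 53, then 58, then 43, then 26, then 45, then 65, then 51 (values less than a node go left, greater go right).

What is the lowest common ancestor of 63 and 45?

Resulting structure (node: left, right):
  42: L=17, R=63
  63: L=46, R=65
  17: L=12, R=23
  23: L=20, R=26
  20: L=–, R=–
  12: L=–, R=–
  46: L=43, R=53
  53: L=51, R=58
  58: L=–, R=–
  43: L=–, R=45
  26: L=–, R=–
  45: L=–, R=–
  65: L=–, R=–
  51: L=–, R=–

Path to 63: 42 → 63
Path to 45: 42 → 63 → 46 → 43 → 45
63 lies on both paths and is an ancestor of the other node.

63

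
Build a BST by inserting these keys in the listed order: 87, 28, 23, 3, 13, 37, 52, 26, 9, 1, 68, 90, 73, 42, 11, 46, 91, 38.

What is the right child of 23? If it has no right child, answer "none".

26

Insert 87: tree is empty, so 87 becomes the root.
Insert 28: 28 < 87 → go left. Place as left child of 87.
Insert 23: 23 < 87 → go left; 23 < 28 → go left. Place as left child of 28.
Insert 3: 3 < 87 → go left; 3 < 28 → go left; 3 < 23 → go left. Place as left child of 23.
Insert 13: 13 < 87 → go left; 13 < 28 → go left; 13 < 23 → go left; 13 > 3 → go right. Place as right child of 3.
Insert 37: 37 < 87 → go left; 37 > 28 → go right. Place as right child of 28.
Insert 52: 52 < 87 → go left; 52 > 28 → go right; 52 > 37 → go right. Place as right child of 37.
Insert 26: 26 < 87 → go left; 26 < 28 → go left; 26 > 23 → go right. Place as right child of 23.
Insert 9: 9 < 87 → go left; 9 < 28 → go left; 9 < 23 → go left; 9 > 3 → go right; 9 < 13 → go left. Place as left child of 13.
Insert 1: 1 < 87 → go left; 1 < 28 → go left; 1 < 23 → go left; 1 < 3 → go left. Place as left child of 3.
Insert 68: 68 < 87 → go left; 68 > 28 → go right; 68 > 37 → go right; 68 > 52 → go right. Place as right child of 52.
Insert 90: 90 > 87 → go right. Place as right child of 87.
Insert 73: 73 < 87 → go left; 73 > 28 → go right; 73 > 37 → go right; 73 > 52 → go right; 73 > 68 → go right. Place as right child of 68.
Insert 42: 42 < 87 → go left; 42 > 28 → go right; 42 > 37 → go right; 42 < 52 → go left. Place as left child of 52.
Insert 11: 11 < 87 → go left; 11 < 28 → go left; 11 < 23 → go left; 11 > 3 → go right; 11 < 13 → go left; 11 > 9 → go right. Place as right child of 9.
Insert 46: 46 < 87 → go left; 46 > 28 → go right; 46 > 37 → go right; 46 < 52 → go left; 46 > 42 → go right. Place as right child of 42.
Insert 91: 91 > 87 → go right; 91 > 90 → go right. Place as right child of 90.
Insert 38: 38 < 87 → go left; 38 > 28 → go right; 38 > 37 → go right; 38 < 52 → go left; 38 < 42 → go left. Place as left child of 42.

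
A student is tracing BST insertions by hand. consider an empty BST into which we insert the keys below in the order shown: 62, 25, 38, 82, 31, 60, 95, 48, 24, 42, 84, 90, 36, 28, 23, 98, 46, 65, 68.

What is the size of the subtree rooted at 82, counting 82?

7

62: root
25: left child of 62 (depth 1)
38: right child of 25 (depth 2)
82: right child of 62 (depth 1)
31: left child of 38 (depth 3)
60: right child of 38 (depth 3)
95: right child of 82 (depth 2)
48: left child of 60 (depth 4)
24: left child of 25 (depth 2)
42: left child of 48 (depth 5)
84: left child of 95 (depth 3)
90: right child of 84 (depth 4)
36: right child of 31 (depth 4)
28: left child of 31 (depth 4)
23: left child of 24 (depth 3)
98: right child of 95 (depth 3)
46: right child of 42 (depth 6)
65: left child of 82 (depth 2)
68: right child of 65 (depth 3)

Subtree rooted at 82 contains: 82, 65, 68, 95, 84, 90, 98 — 7 nodes.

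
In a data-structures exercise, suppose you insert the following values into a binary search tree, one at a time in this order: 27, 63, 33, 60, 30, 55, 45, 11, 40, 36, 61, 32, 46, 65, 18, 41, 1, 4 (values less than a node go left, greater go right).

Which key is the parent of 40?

Insert 27: tree is empty, so 27 becomes the root.
Insert 63: 63 > 27 → go right. Place as right child of 27.
Insert 33: 33 > 27 → go right; 33 < 63 → go left. Place as left child of 63.
Insert 60: 60 > 27 → go right; 60 < 63 → go left; 60 > 33 → go right. Place as right child of 33.
Insert 30: 30 > 27 → go right; 30 < 63 → go left; 30 < 33 → go left. Place as left child of 33.
Insert 55: 55 > 27 → go right; 55 < 63 → go left; 55 > 33 → go right; 55 < 60 → go left. Place as left child of 60.
Insert 45: 45 > 27 → go right; 45 < 63 → go left; 45 > 33 → go right; 45 < 60 → go left; 45 < 55 → go left. Place as left child of 55.
Insert 11: 11 < 27 → go left. Place as left child of 27.
Insert 40: 40 > 27 → go right; 40 < 63 → go left; 40 > 33 → go right; 40 < 60 → go left; 40 < 55 → go left; 40 < 45 → go left. Place as left child of 45.
Insert 36: 36 > 27 → go right; 36 < 63 → go left; 36 > 33 → go right; 36 < 60 → go left; 36 < 55 → go left; 36 < 45 → go left; 36 < 40 → go left. Place as left child of 40.
Insert 61: 61 > 27 → go right; 61 < 63 → go left; 61 > 33 → go right; 61 > 60 → go right. Place as right child of 60.
Insert 32: 32 > 27 → go right; 32 < 63 → go left; 32 < 33 → go left; 32 > 30 → go right. Place as right child of 30.
Insert 46: 46 > 27 → go right; 46 < 63 → go left; 46 > 33 → go right; 46 < 60 → go left; 46 < 55 → go left; 46 > 45 → go right. Place as right child of 45.
Insert 65: 65 > 27 → go right; 65 > 63 → go right. Place as right child of 63.
Insert 18: 18 < 27 → go left; 18 > 11 → go right. Place as right child of 11.
Insert 41: 41 > 27 → go right; 41 < 63 → go left; 41 > 33 → go right; 41 < 60 → go left; 41 < 55 → go left; 41 < 45 → go left; 41 > 40 → go right. Place as right child of 40.
Insert 1: 1 < 27 → go left; 1 < 11 → go left. Place as left child of 11.
Insert 4: 4 < 27 → go left; 4 < 11 → go left; 4 > 1 → go right. Place as right child of 1.

45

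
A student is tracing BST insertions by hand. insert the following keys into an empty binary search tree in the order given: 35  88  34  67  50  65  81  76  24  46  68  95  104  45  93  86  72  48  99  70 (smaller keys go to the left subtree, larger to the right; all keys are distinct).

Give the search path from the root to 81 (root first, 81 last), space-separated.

Resulting structure (node: left, right):
  35: L=34, R=88
  88: L=67, R=95
  34: L=24, R=–
  67: L=50, R=81
  50: L=46, R=65
  65: L=–, R=–
  81: L=76, R=86
  76: L=68, R=–
  24: L=–, R=–
  46: L=45, R=48
  68: L=–, R=72
  95: L=93, R=104
  104: L=99, R=–
  45: L=–, R=–
  93: L=–, R=–
  86: L=–, R=–
  72: L=70, R=–
  48: L=–, R=–
  99: L=–, R=–
  70: L=–, R=–

35 88 67 81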